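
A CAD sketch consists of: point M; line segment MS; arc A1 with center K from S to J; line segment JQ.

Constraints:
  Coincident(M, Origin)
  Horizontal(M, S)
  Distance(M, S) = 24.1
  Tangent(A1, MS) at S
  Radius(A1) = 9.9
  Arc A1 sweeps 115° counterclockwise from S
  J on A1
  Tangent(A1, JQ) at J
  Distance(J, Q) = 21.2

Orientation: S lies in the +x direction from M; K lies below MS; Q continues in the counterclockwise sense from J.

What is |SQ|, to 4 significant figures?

33.30

M is at the origin; M and S share the same y with |MS| = 24.1 and S on the +x side, so S = (24.10, 0.000). Since A1 is tangent to MS there, KS ⟂ MS, so K = S + (0, -9.9) = (24.10, -9.900). On A1, S sits at bearing 90° from K; a 115° counterclockwise sweep puts J at bearing 205°, so J = K + 9.9·(cos 205°, sin 205°) = (15.13, -14.08). Tangency of A1 to JQ means the radius KJ is perpendicular to JQ, so JQ runs along (−sin 205°, cos 205°); with |JQ| = 21.2, Q = (24.09, -33.30). Then |SQ| = |Q − S| = 33.30.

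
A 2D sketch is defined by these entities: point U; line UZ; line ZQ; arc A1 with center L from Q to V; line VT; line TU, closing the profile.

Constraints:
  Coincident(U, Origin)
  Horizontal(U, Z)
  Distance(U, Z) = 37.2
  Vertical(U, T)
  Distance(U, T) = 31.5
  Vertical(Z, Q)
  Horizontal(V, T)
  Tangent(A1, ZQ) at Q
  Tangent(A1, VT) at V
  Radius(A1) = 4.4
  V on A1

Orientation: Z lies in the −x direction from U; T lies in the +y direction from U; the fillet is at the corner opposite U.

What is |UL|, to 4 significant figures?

42.55

U is at the origin; UZ is horizontal with |UZ| = 37.2 and Z on the −x side, so Z = (-37.20, 0.000). U and T share the same x with |UT| = 31.5 and T on the +y side, so T = (0.000, 31.50). The virtual corner opposite U is at (-37.20, 31.50). Since A1 is tangent to ZQ there, LQ ⟂ ZQ and the tangent condition forces LV to be normal to VT, with radius 4.4, so the center L sits 4.4 in from both sides at L = (-32.80, 27.10). Then |UL| = |L − U| = 42.55.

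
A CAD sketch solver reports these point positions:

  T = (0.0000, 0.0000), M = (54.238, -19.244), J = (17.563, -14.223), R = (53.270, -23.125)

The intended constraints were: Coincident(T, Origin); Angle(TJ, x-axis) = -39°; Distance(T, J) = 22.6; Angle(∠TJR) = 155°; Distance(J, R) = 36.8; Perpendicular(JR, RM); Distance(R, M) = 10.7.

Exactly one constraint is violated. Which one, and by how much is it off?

Distance(R, M) = 10.7 — off by 6.70.

T = (0.00, 0.00) ✓; TJ at -39.00° ✓; |TJ| = 22.60 ✓; ∠TJR = 155.0° ✓; |JR| = 36.80 ✓; ∠(JR, RM) = 89.99° ✓; |RM| = 4.000 ✗.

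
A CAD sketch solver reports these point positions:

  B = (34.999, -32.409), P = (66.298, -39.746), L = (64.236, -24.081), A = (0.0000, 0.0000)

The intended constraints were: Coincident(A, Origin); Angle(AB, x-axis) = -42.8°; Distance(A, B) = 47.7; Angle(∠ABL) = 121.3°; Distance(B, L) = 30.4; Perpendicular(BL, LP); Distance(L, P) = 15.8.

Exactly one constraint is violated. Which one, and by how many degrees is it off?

Perpendicular(BL, LP) — off by 8.40°.

A = (0.00, 0.00) ✓; AB at -42.80° ✓; |AB| = 47.70 ✓; ∠ABL = 121.3° ✓; |BL| = 30.40 ✓; ∠(BL, LP) = 98.40° ✗; |LP| = 15.80 ✓.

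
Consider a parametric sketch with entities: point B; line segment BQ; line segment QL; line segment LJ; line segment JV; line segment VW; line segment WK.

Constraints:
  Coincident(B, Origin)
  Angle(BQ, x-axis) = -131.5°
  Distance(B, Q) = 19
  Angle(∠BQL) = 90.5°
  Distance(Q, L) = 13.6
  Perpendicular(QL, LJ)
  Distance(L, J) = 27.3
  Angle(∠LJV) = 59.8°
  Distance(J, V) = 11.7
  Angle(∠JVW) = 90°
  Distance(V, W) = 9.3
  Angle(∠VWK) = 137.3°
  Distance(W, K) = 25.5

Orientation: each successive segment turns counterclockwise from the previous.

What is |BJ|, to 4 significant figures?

16.07

B is at the origin; BQ runs at -131.5° with length 19.0, so Q = (-12.59, -14.23). ∠BQL = 90.5° gives QL at -42.00° from the x-axis; with |QL| = 13.6, L = (-2.483, -23.33). The perpendicularity gives LJ at right angles to QL, so LJ runs at 48.00°; with |LJ| = 27.3, J = (15.78, -3.042). Then |BJ| = |J − B| = 16.07.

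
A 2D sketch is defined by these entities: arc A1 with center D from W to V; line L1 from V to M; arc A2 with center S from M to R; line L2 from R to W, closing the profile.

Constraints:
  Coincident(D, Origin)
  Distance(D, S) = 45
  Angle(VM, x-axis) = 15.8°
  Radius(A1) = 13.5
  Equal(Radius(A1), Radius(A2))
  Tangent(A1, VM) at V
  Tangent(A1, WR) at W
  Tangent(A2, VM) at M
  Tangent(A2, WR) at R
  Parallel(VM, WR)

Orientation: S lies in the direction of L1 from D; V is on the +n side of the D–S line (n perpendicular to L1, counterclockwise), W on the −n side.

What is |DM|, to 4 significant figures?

46.98

The slot axis is L1's direction at 15.8°, so u = (cos 15.8°, sin 15.8°) = (0.9622, 0.2723) and n = (−sin 15.8°, cos 15.8°) = (-0.2723, 0.9622). D is at the origin and S lies 45.0 along u from D, so S = 45.0·u = (43.30, 12.25). Tangency of A1 to both parallel lines with radius 13.5 puts V and W at D ± 13.5·n: V = (-3.676, 12.99), W = (3.676, -12.99). Equal radii place M and R the same way about S: M = S + 13.5·n = (39.62, 25.24), R = S − 13.5·n = (46.98, -0.7373). Then |DM| = |M − D| = 46.98.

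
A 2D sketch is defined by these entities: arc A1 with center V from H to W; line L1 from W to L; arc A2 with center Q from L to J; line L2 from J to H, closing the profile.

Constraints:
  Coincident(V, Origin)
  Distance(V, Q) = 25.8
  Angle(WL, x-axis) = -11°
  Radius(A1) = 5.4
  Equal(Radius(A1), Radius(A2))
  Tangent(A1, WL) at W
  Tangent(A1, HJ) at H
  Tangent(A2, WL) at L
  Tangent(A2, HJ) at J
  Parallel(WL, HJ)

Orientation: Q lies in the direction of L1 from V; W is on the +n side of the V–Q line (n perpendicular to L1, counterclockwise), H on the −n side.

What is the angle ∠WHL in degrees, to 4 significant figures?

67.29°

Tangency of A1 to both parallel lines with radius 5.4 puts W and H at V ± 5.4·n: W = (1.030, 5.301), H = (-1.030, -5.301). Equal radii place L and J the same way about Q: L = Q + 5.4·n = (26.36, 0.3779), J = Q − 5.4·n = (24.30, -10.22). Then cos ∠WHL = HW·HL / (|HW||HL|), giving 67.29°.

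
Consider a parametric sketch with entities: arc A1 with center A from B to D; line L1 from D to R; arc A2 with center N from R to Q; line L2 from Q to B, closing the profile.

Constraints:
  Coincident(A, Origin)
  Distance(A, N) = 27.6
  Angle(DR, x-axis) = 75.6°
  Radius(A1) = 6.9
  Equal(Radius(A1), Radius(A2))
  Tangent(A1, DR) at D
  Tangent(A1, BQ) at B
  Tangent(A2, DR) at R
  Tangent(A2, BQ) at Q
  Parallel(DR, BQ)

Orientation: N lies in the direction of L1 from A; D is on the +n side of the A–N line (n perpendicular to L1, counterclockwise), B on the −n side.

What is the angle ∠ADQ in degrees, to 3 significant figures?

63.4°

The slot axis is L1's direction at 75.6°, so u = (cos 75.6°, sin 75.6°) = (0.249, 0.969) and n = (−sin 75.6°, cos 75.6°) = (-0.969, 0.249). A is at the origin and N lies 27.6 along u from A, so N = 27.6·u = (6.86, 26.7). Tangency of A1 to both parallel lines with radius 6.9 puts D and B at A ± 6.9·n: D = (-6.68, 1.72), B = (6.68, -1.72). Equal radii place R and Q the same way about N: R = N + 6.9·n = (0.181, 28.4), Q = N − 6.9·n = (13.5, 25.0). Then cos ∠ADQ = DA·DQ / (|DA||DQ|), giving 63.4°.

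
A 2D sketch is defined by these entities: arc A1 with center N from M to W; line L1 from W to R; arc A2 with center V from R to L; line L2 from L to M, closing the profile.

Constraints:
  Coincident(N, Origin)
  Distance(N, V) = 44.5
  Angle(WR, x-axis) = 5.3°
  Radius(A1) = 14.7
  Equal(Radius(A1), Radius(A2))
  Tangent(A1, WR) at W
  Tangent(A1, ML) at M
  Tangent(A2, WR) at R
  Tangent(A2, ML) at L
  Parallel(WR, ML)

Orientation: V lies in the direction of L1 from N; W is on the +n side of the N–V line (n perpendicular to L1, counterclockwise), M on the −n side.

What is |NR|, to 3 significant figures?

46.9

The slot axis is L1's direction at 5.3°, so u = (cos 5.3°, sin 5.3°) = (0.996, 0.0924) and n = (−sin 5.3°, cos 5.3°) = (-0.0924, 0.996). N is at the origin and V lies 44.5 along u from N, so V = 44.5·u = (44.3, 4.11). Tangency of A1 to both parallel lines with radius 14.7 puts W and M at N ± 14.7·n: W = (-1.36, 14.6), M = (1.36, -14.6). Equal radii place R and L the same way about V: R = V + 14.7·n = (43.0, 18.7), L = V − 14.7·n = (45.7, -10.5). Then |NR| = |R − N| = 46.9.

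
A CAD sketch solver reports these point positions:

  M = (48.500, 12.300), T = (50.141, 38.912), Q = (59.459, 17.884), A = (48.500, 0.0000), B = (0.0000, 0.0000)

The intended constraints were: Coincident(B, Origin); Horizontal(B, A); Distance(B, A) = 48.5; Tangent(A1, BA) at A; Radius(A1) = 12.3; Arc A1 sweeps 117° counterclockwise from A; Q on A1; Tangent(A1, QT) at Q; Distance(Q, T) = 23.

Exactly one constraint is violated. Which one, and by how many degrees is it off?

Tangent(A1, QT) at Q — off by 3.10°.

B = (0.00, 0.00) ✓; B.y = 0.00, A.y = 0.00 ✓; |BA| = 48.50 ✓; ∠(MA, AB) = 90.00° ✓; |MA| = 12.30 ✓; bearing(M→Q) − bearing(M→A) = 117.0° ✓; |MQ| = 12.30 ✓; ∠(MQ, QT) = 93.10° ✗; |QT| = 23.00 ✓.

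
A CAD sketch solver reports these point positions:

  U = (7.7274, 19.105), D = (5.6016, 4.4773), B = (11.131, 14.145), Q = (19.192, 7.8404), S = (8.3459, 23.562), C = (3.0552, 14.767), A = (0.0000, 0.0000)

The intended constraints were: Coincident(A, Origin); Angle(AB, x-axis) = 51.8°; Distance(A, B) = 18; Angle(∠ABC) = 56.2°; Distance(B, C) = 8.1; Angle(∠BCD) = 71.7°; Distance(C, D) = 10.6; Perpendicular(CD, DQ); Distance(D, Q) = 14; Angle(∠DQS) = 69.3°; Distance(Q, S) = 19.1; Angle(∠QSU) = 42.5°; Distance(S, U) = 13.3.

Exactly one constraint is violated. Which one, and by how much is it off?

Distance(S, U) = 13.3 — off by 8.80.

A = (0.00, 0.00) ✓; AB at 51.80° ✓; |AB| = 18.00 ✓; ∠ABC = 56.20° ✓; |BC| = 8.100 ✓; ∠BCD = 71.70° ✓; |CD| = 10.60 ✓; ∠(CD, DQ) = 90.00° ✓; |DQ| = 14.00 ✓; ∠DQS = 69.30° ✓; |QS| = 19.10 ✓; ∠QSU = 42.50° ✓; |SU| = 4.500 ✗.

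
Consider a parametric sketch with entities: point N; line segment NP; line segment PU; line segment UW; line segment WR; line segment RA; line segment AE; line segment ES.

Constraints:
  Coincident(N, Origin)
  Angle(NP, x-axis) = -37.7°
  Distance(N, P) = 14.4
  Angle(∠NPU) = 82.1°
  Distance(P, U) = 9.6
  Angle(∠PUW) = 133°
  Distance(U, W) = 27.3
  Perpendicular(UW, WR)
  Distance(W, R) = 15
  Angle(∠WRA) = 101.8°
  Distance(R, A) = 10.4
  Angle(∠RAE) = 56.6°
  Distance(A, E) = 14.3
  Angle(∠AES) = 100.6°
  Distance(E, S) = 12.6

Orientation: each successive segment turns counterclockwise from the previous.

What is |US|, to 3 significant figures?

35.3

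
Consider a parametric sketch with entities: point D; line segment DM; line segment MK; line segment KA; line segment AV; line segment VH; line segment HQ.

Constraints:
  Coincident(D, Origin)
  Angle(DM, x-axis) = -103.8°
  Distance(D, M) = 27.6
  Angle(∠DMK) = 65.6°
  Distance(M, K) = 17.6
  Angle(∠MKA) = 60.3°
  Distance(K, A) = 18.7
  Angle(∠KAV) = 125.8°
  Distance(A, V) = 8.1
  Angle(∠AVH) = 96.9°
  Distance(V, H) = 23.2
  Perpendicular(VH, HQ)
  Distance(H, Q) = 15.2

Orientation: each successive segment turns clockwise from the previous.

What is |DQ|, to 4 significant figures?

34.09

∠AVH = 96.9° gives VH at -115.2° from the x-axis; with |VH| = 23.2, H = (-6.105, -34.18). VH is perpendicular to HQ, so HQ runs at 154.8°; with |HQ| = 15.2, Q = (-19.86, -27.71). Then |DQ| = |Q − D| = 34.09.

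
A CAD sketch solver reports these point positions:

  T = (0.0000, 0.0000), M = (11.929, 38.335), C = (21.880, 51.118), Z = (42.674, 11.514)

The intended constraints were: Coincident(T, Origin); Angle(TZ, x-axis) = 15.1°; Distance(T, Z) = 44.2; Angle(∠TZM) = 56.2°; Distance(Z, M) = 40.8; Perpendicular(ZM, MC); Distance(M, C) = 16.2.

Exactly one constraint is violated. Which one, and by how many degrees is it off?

Perpendicular(ZM, MC) — off by 3.20°.

T = (0.00, 0.00) ✓; TZ at 15.10° ✓; |TZ| = 44.20 ✓; ∠TZM = 56.20° ✓; |ZM| = 40.80 ✓; ∠(ZM, MC) = 86.80° ✗; |MC| = 16.20 ✓.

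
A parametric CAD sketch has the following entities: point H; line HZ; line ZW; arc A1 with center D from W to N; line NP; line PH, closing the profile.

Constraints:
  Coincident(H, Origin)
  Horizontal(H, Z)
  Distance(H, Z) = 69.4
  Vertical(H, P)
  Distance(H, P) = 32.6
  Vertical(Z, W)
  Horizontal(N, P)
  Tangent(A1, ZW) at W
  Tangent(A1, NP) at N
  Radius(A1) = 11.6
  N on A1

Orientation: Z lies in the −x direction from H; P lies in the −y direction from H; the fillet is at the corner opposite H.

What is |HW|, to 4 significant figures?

72.51

H is at the origin; H and Z share the same y with |HZ| = 69.4 and Z on the −x side, so Z = (-69.40, 0.000). H and P share the same x with |HP| = 32.6 and P on the −y side, so P = (0.000, -32.60). The virtual corner opposite H is at (-69.40, -32.60). Since A1 is tangent to ZW there, DW ⟂ ZW and A1 meets NP tangentially, so DN is at right angles to NP, with radius 11.6, so the center D sits 11.6 in from both sides at D = (-57.80, -21.00). That places the tangent points at W = (-69.40, -21.00) on ZW and N = (-57.80, -32.60) on NP. Then |HW| = |W − H| = 72.51.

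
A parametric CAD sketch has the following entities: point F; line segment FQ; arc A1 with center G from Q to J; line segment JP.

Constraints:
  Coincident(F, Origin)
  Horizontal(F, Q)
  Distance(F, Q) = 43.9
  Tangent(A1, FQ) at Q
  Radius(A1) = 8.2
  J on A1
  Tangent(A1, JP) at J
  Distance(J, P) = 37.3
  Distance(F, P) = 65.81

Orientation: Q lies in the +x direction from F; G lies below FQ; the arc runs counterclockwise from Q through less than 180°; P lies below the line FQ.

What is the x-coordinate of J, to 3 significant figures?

36.0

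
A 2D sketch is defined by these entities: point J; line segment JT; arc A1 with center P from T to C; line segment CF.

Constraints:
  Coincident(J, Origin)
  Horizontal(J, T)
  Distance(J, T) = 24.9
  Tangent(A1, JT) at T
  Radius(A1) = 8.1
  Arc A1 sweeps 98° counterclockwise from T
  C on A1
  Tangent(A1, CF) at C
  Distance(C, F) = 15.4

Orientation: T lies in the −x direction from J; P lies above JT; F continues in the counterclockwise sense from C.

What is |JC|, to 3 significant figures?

19.2

The tangent condition forces PT to be normal to JT, so P = T + (0, 8.1) = (-24.9, 8.10). On A1, T sits at bearing -90° from P; a 98° counterclockwise sweep puts C at bearing 8°, so C = P + 8.1·(cos 8°, sin 8°) = (-16.9, 9.23). Then |JC| = |C − J| = 19.2.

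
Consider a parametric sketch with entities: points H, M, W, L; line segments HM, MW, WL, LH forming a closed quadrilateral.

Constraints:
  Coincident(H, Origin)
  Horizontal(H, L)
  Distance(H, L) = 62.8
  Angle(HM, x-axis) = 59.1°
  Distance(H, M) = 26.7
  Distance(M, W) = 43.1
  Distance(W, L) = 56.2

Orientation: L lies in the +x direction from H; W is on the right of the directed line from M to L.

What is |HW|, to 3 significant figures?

22.5

Checks: |MW| = 43.10 ✓; |WL| = 56.20 ✓.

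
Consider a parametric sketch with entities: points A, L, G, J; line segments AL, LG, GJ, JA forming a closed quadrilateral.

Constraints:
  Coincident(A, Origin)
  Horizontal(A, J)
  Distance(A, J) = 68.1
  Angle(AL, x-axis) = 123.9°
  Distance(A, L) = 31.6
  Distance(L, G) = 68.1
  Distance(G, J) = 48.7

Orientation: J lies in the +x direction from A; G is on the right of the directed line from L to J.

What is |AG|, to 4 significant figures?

36.89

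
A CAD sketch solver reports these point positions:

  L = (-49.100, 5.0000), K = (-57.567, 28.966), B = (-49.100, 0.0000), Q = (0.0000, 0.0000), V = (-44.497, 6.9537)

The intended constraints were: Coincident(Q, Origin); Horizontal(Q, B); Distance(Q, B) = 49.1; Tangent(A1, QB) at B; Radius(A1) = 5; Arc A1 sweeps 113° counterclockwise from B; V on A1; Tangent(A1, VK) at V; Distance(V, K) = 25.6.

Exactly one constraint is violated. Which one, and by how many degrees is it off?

Tangent(A1, VK) at V — off by 7.70°.

Q = (0.00, 0.00) ✓; Q.y = 0.00, B.y = 0.00 ✓; |QB| = 49.10 ✓; ∠(LB, BQ) = 90.00° ✓; |LB| = 5.000 ✓; bearing(L→V) − bearing(L→B) = 113.0° ✓; |LV| = 5.000 ✓; ∠(LV, VK) = 82.30° ✗; |VK| = 25.60 ✓.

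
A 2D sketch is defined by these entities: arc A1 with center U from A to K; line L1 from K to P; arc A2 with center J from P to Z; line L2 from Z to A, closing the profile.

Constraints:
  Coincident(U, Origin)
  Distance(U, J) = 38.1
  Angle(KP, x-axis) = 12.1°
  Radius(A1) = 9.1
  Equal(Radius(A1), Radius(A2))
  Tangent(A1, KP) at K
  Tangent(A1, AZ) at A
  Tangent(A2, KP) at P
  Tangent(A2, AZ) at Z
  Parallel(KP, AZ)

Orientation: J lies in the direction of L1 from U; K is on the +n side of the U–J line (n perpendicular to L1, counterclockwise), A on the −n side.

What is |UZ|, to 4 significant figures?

39.17

Tangency of A1 to both parallel lines with radius 9.1 puts K and A at U ± 9.1·n: K = (-1.908, 8.898), A = (1.908, -8.898). Equal radii place P and Z the same way about J: P = J + 9.1·n = (35.35, 16.88), Z = J − 9.1·n = (39.16, -0.9114). Then |UZ| = |Z − U| = 39.17.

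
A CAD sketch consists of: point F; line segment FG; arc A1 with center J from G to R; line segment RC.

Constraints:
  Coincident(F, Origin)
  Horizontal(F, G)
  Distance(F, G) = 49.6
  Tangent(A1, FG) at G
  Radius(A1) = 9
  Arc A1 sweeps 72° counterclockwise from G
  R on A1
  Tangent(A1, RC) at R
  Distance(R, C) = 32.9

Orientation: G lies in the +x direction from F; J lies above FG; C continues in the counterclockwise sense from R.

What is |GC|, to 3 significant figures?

41.9

F is at the origin; F and G share the same y with |FG| = 49.6 and G on the +x side, so G = (49.6, 0.00). Tangency of A1 to FG means the radius JG is perpendicular to FG, so J = G + (0, 9) = (49.6, 9.00). On A1, G sits at bearing -90° from J; a 72° counterclockwise sweep puts R at bearing -18°, so R = J + 9.0·(cos -18°, sin -18°) = (58.2, 6.22). Tangency of A1 to RC means the radius JR is perpendicular to RC, so RC runs along (−sin -18°, cos -18°); with |RC| = 32.9, C = (68.3, 37.5). Then |GC| = |C − G| = 41.9.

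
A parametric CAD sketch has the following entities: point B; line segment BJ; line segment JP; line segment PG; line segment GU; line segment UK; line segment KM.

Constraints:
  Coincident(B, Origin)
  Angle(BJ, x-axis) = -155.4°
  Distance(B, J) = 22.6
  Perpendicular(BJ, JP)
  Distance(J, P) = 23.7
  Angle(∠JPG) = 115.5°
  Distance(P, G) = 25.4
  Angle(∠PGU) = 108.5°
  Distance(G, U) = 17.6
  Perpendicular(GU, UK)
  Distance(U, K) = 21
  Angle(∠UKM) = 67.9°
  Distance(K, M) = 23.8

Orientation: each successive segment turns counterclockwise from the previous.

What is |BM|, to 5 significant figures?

31.609

GU ⟂ UK, so UK runs at 160.60°; with |UK| = 21.0, K = (0.75235, -7.7797). ∠UKM = 67.9° gives KM at -87.300° from the x-axis; with |KM| = 23.8, M = (1.8735, -31.553). Then |BM| = |M − B| = 31.609.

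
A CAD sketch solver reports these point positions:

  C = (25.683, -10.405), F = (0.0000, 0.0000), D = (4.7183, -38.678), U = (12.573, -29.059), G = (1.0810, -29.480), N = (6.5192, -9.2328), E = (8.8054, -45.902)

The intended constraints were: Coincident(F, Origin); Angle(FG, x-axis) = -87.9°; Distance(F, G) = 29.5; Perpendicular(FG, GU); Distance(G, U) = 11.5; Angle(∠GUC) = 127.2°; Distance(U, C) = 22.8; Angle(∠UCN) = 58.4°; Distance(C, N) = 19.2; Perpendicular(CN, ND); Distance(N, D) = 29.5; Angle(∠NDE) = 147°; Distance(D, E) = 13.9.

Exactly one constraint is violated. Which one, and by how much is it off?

Distance(D, E) = 13.9 — off by 5.60.

F = (0.00, 0.00) ✓; FG at -87.90° ✓; |FG| = 29.50 ✓; ∠(FG, GU) = 90.00° ✓; |GU| = 11.50 ✓; ∠GUC = 127.2° ✓; |UC| = 22.80 ✓; ∠UCN = 58.40° ✓; |CN| = 19.20 ✓; ∠(CN, ND) = 90.00° ✓; |ND| = 29.50 ✓; ∠NDE = 147.0° ✓; |DE| = 8.300 ✗.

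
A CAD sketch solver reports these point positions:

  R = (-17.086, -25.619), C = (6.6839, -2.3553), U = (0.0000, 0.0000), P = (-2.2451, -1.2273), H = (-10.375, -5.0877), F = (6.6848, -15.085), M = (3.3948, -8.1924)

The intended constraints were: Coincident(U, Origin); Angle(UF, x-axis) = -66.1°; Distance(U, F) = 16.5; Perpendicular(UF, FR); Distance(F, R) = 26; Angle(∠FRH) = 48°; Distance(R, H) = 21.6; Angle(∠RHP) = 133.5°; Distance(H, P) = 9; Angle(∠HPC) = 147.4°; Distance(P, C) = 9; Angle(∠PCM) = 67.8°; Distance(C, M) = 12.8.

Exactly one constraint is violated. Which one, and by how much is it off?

Distance(C, M) = 12.8 — off by 6.10.

U = (0.00, 0.00) ✓; UF at -66.10° ✓; |UF| = 16.50 ✓; ∠(UF, FR) = 90.00° ✓; |FR| = 26.00 ✓; ∠FRH = 48.00° ✓; |RH| = 21.60 ✓; ∠RHP = 133.5° ✓; |HP| = 9.000 ✓; ∠HPC = 147.4° ✓; |PC| = 9.000 ✓; ∠PCM = 67.80° ✓; |CM| = 6.700 ✗.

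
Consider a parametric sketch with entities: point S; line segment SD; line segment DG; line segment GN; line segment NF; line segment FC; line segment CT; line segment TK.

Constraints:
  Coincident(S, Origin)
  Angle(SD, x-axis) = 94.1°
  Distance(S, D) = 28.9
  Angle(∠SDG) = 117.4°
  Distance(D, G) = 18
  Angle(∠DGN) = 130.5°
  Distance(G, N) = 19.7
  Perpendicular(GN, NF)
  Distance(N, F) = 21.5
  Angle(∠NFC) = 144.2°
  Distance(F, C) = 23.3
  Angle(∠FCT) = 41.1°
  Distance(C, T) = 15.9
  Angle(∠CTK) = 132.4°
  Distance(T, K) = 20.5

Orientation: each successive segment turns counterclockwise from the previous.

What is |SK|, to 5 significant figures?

36.524

∠FCT = 41.1° gives CT at 110.90° from the x-axis; with |CT| = 15.9, T = (-11.881, 11.872). ∠CTK = 132.4° gives TK at 158.50° from the x-axis; with |TK| = 20.5, K = (-30.955, 19.386). Then |SK| = |K − S| = 36.524.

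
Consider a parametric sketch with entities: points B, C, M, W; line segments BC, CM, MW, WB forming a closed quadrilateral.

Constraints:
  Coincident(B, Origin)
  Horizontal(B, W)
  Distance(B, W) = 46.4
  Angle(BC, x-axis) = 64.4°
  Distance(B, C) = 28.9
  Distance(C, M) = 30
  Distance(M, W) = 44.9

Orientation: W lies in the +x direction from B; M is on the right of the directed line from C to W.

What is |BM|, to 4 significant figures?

2.420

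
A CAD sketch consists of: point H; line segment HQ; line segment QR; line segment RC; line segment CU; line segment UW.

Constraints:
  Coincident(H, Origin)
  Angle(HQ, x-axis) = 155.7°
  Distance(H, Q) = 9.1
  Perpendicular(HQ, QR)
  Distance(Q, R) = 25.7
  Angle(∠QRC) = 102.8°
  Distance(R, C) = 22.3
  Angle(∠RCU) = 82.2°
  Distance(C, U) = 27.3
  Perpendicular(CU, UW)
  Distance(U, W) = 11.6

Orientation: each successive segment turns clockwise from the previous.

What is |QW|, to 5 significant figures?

12.803

H is at the origin; HQ runs at 155.7° with length 9.1, so Q = (-8.2938, 3.7448). HQ ⟂ QR, so QR runs at 65.700°; with |QR| = 25.7, R = (2.2821, 27.168). ∠QRC = 102.8° gives RC at -11.500° from the x-axis; with |RC| = 22.3, C = (24.134, 22.722). ∠RCU = 82.2° gives CU at -109.30° from the x-axis; with |CU| = 27.3, U = (15.111, -3.0438). CU ⟂ UW, so UW runs at 160.70°; with |UW| = 11.6, W = (4.1633, 0.79014). Then |QW| = |W − Q| = 12.803.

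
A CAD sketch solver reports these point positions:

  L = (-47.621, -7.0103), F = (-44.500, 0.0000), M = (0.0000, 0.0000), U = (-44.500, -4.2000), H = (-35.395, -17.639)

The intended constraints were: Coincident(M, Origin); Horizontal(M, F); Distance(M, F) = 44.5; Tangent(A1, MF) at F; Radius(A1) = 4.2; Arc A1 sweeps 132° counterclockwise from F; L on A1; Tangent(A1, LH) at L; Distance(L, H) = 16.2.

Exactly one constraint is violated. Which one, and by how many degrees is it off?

Tangent(A1, LH) at L — off by 7.00°.

M = (0.00, 0.00) ✓; M.y = 0.00, F.y = 0.00 ✓; |MF| = 44.50 ✓; ∠(UF, FM) = 90.00° ✓; |UF| = 4.200 ✓; bearing(U→L) − bearing(U→F) = 132.0° ✓; |UL| = 4.200 ✓; ∠(UL, LH) = 83.00° ✗; |LH| = 16.20 ✓.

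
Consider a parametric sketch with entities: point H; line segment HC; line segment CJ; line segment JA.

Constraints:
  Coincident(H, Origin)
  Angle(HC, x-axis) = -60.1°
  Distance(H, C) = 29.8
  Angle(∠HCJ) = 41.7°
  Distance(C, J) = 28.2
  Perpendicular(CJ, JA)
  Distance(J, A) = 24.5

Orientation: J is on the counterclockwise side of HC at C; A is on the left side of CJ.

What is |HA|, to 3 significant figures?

7.57

H is at the origin; HC runs at -60.1° with length 29.8, so C = 29.8·(cos -60.1°, sin -60.1°) = (14.9, -25.8). ∠HCJ = 41.7°, so CJ runs at -60.1° + (180° − 41.7°) = 78.2° from the x-axis; with |CJ| = 28.2, J = C + 28.2·(cos 78.2°, sin 78.2°) = (20.6, 1.77). CJ ⟂ JA; with |JA| = 24.5 on the left of CJ, A = J + 24.5·(-0.979, 0.204) = (-3.36, 6.78). Then |HA| = |A − H| = 7.57.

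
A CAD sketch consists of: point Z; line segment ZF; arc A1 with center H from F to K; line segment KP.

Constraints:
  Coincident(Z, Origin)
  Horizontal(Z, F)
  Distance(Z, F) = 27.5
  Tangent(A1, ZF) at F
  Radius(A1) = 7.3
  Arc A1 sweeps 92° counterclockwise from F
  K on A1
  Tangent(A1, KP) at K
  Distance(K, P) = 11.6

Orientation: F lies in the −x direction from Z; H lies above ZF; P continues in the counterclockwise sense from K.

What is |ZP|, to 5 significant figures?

28.131

On A1, F sits at bearing -90° from H; a 92° counterclockwise sweep puts K at bearing 2°, so K = H + 7.3·(cos 2°, sin 2°) = (-20.204, 7.5548). Since A1 is tangent to KP there, HK ⟂ KP, so KP runs along (−sin 2°, cos 2°); with |KP| = 11.6, P = (-20.609, 19.148). Then |ZP| = |P − Z| = 28.131.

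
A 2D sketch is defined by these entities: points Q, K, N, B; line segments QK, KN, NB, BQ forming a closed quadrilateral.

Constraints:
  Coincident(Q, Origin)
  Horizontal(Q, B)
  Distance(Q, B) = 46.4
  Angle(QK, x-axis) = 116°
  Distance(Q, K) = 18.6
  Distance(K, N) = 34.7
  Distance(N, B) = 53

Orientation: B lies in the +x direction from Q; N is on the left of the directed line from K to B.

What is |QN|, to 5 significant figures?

45.171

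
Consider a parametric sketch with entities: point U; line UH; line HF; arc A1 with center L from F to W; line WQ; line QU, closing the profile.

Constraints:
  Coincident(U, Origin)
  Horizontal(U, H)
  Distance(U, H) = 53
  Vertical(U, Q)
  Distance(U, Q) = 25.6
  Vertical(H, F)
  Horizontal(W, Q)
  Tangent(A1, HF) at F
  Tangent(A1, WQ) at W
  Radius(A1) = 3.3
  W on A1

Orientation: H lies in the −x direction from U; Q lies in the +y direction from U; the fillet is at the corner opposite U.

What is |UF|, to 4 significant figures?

57.50

U is at the origin; UH is horizontal with |UH| = 53.0 and H on the −x side, so H = (-53.00, 0.000). UQ is vertical with |UQ| = 25.6 and Q on the +y side, so Q = (0.000, 25.60). The virtual corner opposite U is at (-53.00, 25.60). A1 meets HF tangentially, so LF is at right angles to HF and the tangent condition forces LW to be normal to WQ, with radius 3.3, so the center L sits 3.3 in from both sides at L = (-49.70, 22.30). That places the tangent points at F = (-53.00, 22.30) on HF and W = (-49.70, 25.60) on WQ. Then |UF| = |F − U| = 57.50.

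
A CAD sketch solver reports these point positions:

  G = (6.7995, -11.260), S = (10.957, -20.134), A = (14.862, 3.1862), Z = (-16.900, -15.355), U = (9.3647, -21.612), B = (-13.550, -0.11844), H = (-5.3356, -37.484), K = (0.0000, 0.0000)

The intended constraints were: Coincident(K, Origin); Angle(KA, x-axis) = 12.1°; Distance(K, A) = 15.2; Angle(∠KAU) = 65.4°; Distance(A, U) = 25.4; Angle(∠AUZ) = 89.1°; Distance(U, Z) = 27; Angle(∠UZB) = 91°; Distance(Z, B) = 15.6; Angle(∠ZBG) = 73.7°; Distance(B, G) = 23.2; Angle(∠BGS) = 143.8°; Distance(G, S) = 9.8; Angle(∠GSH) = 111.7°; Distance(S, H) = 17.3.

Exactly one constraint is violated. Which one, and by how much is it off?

Distance(S, H) = 17.3 — off by 6.50.

K = (0.00, 0.00) ✓; KA at 12.10° ✓; |KA| = 15.20 ✓; ∠KAU = 65.40° ✓; |AU| = 25.40 ✓; ∠AUZ = 89.10° ✓; |UZ| = 27.00 ✓; ∠UZB = 91.00° ✓; |ZB| = 15.60 ✓; ∠ZBG = 73.70° ✓; |BG| = 23.20 ✓; ∠BGS = 143.8° ✓; |GS| = 9.800 ✓; ∠GSH = 111.7° ✓; |SH| = 23.80 ✗.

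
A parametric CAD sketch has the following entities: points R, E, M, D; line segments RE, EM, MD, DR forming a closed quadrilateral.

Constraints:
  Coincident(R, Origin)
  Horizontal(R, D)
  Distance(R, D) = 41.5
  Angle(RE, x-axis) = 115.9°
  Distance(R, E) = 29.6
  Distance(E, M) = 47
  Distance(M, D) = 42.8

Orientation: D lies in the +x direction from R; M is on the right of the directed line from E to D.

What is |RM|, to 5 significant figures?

17.932

Checks: |EM| = 47.00 ✓; |MD| = 42.80 ✓.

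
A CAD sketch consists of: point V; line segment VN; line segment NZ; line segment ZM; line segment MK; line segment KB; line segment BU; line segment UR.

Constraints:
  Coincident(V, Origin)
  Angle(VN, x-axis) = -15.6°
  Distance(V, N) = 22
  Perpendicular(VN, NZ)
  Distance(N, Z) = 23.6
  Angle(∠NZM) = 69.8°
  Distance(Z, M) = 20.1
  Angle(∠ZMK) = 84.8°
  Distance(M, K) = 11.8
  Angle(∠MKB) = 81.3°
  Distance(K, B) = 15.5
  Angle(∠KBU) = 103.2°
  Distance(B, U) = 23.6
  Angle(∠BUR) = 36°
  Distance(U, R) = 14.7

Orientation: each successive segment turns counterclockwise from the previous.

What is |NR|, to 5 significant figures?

26.133

V is at the origin; VN runs at -15.6° with length 22.0, so N = (21.190, -5.9162). VN is perpendicular to NZ, so NZ runs at 74.400°; with |NZ| = 23.6, Z = (27.536, 16.814). ∠NZM = 69.8° gives ZM at -175.40° from the x-axis; with |ZM| = 20.1, M = (7.5008, 15.202). ∠ZMK = 84.8° gives MK at -80.200° from the x-axis; with |MK| = 11.8, K = (9.5093, 3.5746). ∠MKB = 81.3° gives KB at 18.500° from the x-axis; with |KB| = 15.5, B = (24.208, 8.4928). ∠KBU = 103.2° gives BU at 95.300° from the x-axis; with |BU| = 23.6, U = (22.028, 31.992). ∠BUR = 36.0° gives UR at -120.70° from the x-axis; with |UR| = 14.7, R = (14.523, 19.352). Then |NR| = |R − N| = 26.133.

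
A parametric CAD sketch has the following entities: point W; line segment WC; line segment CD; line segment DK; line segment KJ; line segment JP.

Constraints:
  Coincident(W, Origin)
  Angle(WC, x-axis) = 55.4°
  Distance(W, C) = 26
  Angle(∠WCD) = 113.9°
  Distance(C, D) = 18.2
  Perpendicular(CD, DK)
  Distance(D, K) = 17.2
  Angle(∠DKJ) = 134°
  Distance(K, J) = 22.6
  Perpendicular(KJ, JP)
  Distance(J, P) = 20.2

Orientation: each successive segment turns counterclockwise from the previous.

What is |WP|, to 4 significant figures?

5.621

W is at the origin; WC runs at 55.4° with length 26.0, so C = (14.76, 21.40). ∠WCD = 113.9° gives CD at 121.5° from the x-axis; with |CD| = 18.2, D = (5.254, 36.92). CD is perpendicular to DK, so DK runs at -148.5°; with |DK| = 17.2, K = (-9.411, 27.93). ∠DKJ = 134.0° gives KJ at -102.5° from the x-axis; with |KJ| = 22.6, J = (-14.30, 5.868). KJ ⟂ JP, so JP runs at -12.50°; with |JP| = 20.2, P = (5.419, 1.496). Then |WP| = |P − W| = 5.621.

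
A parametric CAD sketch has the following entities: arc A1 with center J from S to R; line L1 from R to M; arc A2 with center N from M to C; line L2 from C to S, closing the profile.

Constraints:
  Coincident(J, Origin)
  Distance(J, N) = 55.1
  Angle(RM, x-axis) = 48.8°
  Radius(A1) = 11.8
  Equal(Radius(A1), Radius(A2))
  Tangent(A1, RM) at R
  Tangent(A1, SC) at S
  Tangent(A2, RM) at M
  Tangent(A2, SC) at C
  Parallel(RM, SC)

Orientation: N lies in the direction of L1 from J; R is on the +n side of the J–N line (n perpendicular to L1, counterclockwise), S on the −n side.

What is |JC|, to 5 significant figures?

56.349

The slot axis is L1's direction at 48.8°, so u = (cos 48.8°, sin 48.8°) = (0.65869, 0.75241) and n = (−sin 48.8°, cos 48.8°) = (-0.75241, 0.65869). J is at the origin and N lies 55.1 along u from J, so N = 55.1·u = (36.294, 41.458). Tangency of A1 to both parallel lines with radius 11.8 puts R and S at J ± 11.8·n: R = (-8.8785, 7.7725), S = (8.8785, -7.7725). Equal radii place M and C the same way about N: M = N + 11.8·n = (27.415, 49.231), C = N − 11.8·n = (45.172, 33.686). Then |JC| = |C − J| = 56.349.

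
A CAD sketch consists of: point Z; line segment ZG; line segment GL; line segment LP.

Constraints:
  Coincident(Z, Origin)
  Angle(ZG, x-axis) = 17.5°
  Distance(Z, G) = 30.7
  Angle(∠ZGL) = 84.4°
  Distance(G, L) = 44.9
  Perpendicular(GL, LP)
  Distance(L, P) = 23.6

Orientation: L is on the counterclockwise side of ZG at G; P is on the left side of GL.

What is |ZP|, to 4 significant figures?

42.48

Z is at the origin; ZG runs at 17.5° with length 30.7, so G = 30.7·(cos 17.5°, sin 17.5°) = (29.28, 9.232). ∠ZGL = 84.4°, so GL runs at 17.5° + (180° − 84.4°) = 113.1° from the x-axis; with |GL| = 44.9, L = G + 44.9·(cos 113.1°, sin 113.1°) = (11.66, 50.53). GL ⟂ LP; with |LP| = 23.6 on the left of GL, P = L + 23.6·(-0.9198, -0.3923) = (-10.04, 41.27). Then |ZP| = |P − Z| = 42.48.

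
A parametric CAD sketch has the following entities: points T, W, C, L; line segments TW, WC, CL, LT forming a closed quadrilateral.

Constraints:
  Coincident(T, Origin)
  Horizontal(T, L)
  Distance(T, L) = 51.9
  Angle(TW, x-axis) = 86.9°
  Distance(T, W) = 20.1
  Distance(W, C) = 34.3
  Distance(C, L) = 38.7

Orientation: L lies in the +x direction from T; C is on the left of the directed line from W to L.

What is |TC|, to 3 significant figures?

46.8

T is at the origin; TL is horizontal with |TL| = 51.9 and L in +x, so L = (51.9, 0). TW runs at 86.9° with |TW| = 20.1, so W = (1.09, 20.1). C is determined by |WC| = 34.3 and |CL| = 38.7 together: it lies at the intersection of circle(W, 34.3) and circle(L, 38.7). With |WL| = 54.6, the foot of the radical line on WL is 24.4 from W and the perpendicular offset is √(34.3² − 24.4²) = 24.1. Taking the left-of-WL solution: C = (32.6, 33.6).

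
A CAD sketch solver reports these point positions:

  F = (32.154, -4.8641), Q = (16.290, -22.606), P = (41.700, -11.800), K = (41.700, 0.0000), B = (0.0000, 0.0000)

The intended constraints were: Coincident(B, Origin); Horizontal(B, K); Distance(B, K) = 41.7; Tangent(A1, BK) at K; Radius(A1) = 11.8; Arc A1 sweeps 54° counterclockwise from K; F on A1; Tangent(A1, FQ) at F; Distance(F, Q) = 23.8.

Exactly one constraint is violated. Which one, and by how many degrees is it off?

Tangent(A1, FQ) at F — off by 5.80°.

B = (0.00, 0.00) ✓; B.y = 0.00, K.y = 0.00 ✓; |BK| = 41.70 ✓; ∠(PK, KB) = 90.00° ✓; |PK| = 11.80 ✓; bearing(P→F) − bearing(P→K) = 54.00° ✓; |PF| = 11.80 ✓; ∠(PF, FQ) = 95.80° ✗; |FQ| = 23.80 ✓.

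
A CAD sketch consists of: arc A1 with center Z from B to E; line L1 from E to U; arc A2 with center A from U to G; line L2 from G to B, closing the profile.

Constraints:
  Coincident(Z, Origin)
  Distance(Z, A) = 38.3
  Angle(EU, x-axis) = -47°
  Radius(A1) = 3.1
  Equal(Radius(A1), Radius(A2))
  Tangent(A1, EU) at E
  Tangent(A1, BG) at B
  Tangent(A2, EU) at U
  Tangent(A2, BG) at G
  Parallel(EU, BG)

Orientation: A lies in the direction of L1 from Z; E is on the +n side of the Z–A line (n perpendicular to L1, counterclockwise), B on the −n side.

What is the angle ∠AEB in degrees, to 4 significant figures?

85.37°

Z is at the origin and A lies 38.3 along u from Z, so A = 38.3·u = (26.12, -28.01). Tangency of A1 to both parallel lines with radius 3.1 puts E and B at Z ± 3.1·n: E = (2.267, 2.114), B = (-2.267, -2.114). Then cos ∠AEB = EA·EB / (|EA||EB|), giving 85.37°.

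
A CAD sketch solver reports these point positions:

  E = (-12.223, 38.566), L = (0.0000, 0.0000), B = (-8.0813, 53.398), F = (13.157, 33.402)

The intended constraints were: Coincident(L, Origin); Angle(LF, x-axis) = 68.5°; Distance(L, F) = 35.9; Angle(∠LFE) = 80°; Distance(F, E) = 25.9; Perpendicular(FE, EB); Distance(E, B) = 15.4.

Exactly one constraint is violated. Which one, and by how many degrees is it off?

Perpendicular(FE, EB) — off by 4.10°.

L = (0.00, 0.00) ✓; LF at 68.50° ✓; |LF| = 35.90 ✓; ∠LFE = 80.00° ✓; |FE| = 25.90 ✓; ∠(FE, EB) = 94.10° ✗; |EB| = 15.40 ✓.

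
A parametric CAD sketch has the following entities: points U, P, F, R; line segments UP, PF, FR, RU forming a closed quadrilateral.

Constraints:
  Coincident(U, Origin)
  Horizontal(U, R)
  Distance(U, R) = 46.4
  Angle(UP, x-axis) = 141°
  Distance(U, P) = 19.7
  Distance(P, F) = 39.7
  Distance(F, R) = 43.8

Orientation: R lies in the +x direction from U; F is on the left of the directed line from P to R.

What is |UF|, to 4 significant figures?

38.22

Checks: |PF| = 39.70 ✓; |FR| = 43.80 ✓.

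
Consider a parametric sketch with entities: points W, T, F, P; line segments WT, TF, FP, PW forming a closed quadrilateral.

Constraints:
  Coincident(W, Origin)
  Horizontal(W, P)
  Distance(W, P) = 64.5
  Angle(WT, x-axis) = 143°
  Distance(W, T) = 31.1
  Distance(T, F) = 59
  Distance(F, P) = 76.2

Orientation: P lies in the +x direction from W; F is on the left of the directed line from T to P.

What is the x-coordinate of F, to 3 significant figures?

17.4

W is at the origin; WP is horizontal with |WP| = 64.5 and P in +x, so P = (64.5, 0). WT runs at 143.0° with |WT| = 31.1, so T = (-24.8, 18.7). F is determined by |TF| = 59.0 and |FP| = 76.2 together: it lies at the intersection of circle(T, 59.0) and circle(P, 76.2). With |TP| = 91.3, the foot of the radical line on TP is 32.9 from T and the perpendicular offset is √(59.0² − 32.9²) = 49.0. Taking the left-of-TP solution: F = (17.4, 59.9).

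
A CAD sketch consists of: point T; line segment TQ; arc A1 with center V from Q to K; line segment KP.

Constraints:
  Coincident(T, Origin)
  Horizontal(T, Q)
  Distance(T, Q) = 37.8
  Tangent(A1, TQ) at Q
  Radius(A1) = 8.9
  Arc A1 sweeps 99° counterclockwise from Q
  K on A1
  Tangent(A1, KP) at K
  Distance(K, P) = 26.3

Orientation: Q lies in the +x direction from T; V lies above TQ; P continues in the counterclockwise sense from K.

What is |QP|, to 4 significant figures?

36.57

T is at the origin; T and Q share the same y with |TQ| = 37.8 and Q on the +x side, so Q = (37.80, 0.000). A1 meets TQ tangentially, so VQ is at right angles to TQ, so V = Q + (0, 8.9) = (37.80, 8.900). On A1, Q sits at bearing -90° from V; a 99° counterclockwise sweep puts K at bearing 9°, so K = V + 8.9·(cos 9°, sin 9°) = (46.59, 10.29). The tangent condition forces VK to be normal to KP, so KP runs along (−sin 9°, cos 9°); with |KP| = 26.3, P = (42.48, 36.27). Then |QP| = |P − Q| = 36.57.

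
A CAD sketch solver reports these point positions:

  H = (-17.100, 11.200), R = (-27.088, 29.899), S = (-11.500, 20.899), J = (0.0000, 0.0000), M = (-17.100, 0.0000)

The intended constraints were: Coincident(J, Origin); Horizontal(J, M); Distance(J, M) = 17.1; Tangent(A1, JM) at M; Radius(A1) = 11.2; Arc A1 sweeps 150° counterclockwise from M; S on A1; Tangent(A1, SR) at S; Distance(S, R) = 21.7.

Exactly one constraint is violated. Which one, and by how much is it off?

Distance(S, R) = 21.7 — off by 3.70.

J = (0.00, 0.00) ✓; J.y = 0.00, M.y = 0.00 ✓; |JM| = 17.10 ✓; ∠(HM, MJ) = 90.00° ✓; |HM| = 11.20 ✓; bearing(H→S) − bearing(H→M) = 150.0° ✓; |HS| = 11.20 ✓; ∠(HS, SR) = 90.00° ✓; |SR| = 18.00 ✗.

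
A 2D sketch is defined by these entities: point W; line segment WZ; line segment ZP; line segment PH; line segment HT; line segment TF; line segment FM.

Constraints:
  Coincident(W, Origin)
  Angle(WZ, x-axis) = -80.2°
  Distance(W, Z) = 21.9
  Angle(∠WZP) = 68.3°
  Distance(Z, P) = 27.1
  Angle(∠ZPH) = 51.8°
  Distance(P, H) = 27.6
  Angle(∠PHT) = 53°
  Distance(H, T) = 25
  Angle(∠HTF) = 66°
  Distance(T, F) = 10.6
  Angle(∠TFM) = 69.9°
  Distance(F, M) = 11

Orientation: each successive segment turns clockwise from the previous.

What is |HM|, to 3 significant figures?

12.9

W is at the origin; WZ runs at -80.2° with length 21.9, so Z = (3.73, -21.6). ∠WZP = 68.3° gives ZP at 168° from the x-axis; with |ZP| = 27.1, P = (-22.8, -16.0). ∠ZPH = 51.8° gives PH at 39.9° from the x-axis; with |PH| = 27.6, H = (-1.62, 1.71). ∠PHT = 53.0° gives HT at -87.1° from the x-axis; with |HT| = 25.0, T = (-0.351, -23.3). ∠HTF = 66.0° gives TF at 159° from the x-axis; with |TF| = 10.6, F = (-10.2, -19.4). ∠TFM = 69.9° gives FM at 48.8° from the x-axis; with |FM| = 11.0, M = (-3.00, -11.2). Then |HM| = |M − H| = 12.9.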